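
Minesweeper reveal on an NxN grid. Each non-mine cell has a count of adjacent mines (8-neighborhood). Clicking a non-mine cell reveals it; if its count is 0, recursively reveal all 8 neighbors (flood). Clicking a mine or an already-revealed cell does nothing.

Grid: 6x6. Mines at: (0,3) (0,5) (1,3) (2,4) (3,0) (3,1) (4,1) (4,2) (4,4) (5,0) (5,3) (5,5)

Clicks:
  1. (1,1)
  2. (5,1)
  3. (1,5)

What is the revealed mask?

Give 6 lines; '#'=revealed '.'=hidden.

Answer: ###...
###..#
###...
......
......
.#....

Derivation:
Click 1 (1,1) count=0: revealed 9 new [(0,0) (0,1) (0,2) (1,0) (1,1) (1,2) (2,0) (2,1) (2,2)] -> total=9
Click 2 (5,1) count=3: revealed 1 new [(5,1)] -> total=10
Click 3 (1,5) count=2: revealed 1 new [(1,5)] -> total=11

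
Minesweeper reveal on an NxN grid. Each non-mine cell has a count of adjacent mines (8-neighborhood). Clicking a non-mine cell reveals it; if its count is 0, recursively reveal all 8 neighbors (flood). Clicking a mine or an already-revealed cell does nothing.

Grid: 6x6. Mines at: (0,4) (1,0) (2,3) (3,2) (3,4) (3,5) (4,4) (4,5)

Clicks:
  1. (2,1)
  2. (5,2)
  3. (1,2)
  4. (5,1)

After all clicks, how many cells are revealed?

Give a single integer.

Click 1 (2,1) count=2: revealed 1 new [(2,1)] -> total=1
Click 2 (5,2) count=0: revealed 11 new [(2,0) (3,0) (3,1) (4,0) (4,1) (4,2) (4,3) (5,0) (5,1) (5,2) (5,3)] -> total=12
Click 3 (1,2) count=1: revealed 1 new [(1,2)] -> total=13
Click 4 (5,1) count=0: revealed 0 new [(none)] -> total=13

Answer: 13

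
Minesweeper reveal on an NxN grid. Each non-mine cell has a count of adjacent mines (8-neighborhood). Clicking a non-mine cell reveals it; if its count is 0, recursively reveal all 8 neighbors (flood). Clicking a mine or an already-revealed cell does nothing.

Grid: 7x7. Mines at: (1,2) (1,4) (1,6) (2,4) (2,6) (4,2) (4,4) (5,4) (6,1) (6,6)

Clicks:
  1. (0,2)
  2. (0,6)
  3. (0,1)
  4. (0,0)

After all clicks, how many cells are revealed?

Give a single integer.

Click 1 (0,2) count=1: revealed 1 new [(0,2)] -> total=1
Click 2 (0,6) count=1: revealed 1 new [(0,6)] -> total=2
Click 3 (0,1) count=1: revealed 1 new [(0,1)] -> total=3
Click 4 (0,0) count=0: revealed 11 new [(0,0) (1,0) (1,1) (2,0) (2,1) (3,0) (3,1) (4,0) (4,1) (5,0) (5,1)] -> total=14

Answer: 14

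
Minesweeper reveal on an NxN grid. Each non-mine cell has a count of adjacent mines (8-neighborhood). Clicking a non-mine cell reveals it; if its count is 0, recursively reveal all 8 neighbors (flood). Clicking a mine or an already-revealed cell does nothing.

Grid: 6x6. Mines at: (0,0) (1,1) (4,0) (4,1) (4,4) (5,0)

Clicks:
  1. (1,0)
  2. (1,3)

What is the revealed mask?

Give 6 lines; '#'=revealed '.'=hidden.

Click 1 (1,0) count=2: revealed 1 new [(1,0)] -> total=1
Click 2 (1,3) count=0: revealed 16 new [(0,2) (0,3) (0,4) (0,5) (1,2) (1,3) (1,4) (1,5) (2,2) (2,3) (2,4) (2,5) (3,2) (3,3) (3,4) (3,5)] -> total=17

Answer: ..####
#.####
..####
..####
......
......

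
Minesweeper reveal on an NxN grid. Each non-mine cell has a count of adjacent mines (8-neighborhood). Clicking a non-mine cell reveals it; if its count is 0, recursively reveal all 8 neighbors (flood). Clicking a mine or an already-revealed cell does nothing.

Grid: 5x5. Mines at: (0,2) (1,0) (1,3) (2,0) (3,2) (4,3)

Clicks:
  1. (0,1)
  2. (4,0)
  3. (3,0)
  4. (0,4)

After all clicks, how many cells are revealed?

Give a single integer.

Answer: 6

Derivation:
Click 1 (0,1) count=2: revealed 1 new [(0,1)] -> total=1
Click 2 (4,0) count=0: revealed 4 new [(3,0) (3,1) (4,0) (4,1)] -> total=5
Click 3 (3,0) count=1: revealed 0 new [(none)] -> total=5
Click 4 (0,4) count=1: revealed 1 new [(0,4)] -> total=6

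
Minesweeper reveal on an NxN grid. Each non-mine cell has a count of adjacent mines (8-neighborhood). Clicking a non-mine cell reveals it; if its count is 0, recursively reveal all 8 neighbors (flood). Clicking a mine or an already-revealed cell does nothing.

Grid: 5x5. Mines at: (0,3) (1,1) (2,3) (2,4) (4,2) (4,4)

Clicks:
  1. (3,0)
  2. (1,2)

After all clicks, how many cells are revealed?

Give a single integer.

Answer: 7

Derivation:
Click 1 (3,0) count=0: revealed 6 new [(2,0) (2,1) (3,0) (3,1) (4,0) (4,1)] -> total=6
Click 2 (1,2) count=3: revealed 1 new [(1,2)] -> total=7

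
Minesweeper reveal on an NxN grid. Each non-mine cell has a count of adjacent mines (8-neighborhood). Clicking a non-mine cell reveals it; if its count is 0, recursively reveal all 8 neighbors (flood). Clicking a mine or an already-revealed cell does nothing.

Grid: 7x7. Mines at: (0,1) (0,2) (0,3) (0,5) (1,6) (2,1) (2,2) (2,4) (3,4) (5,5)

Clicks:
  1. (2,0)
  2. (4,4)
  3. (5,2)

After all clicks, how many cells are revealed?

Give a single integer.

Answer: 20

Derivation:
Click 1 (2,0) count=1: revealed 1 new [(2,0)] -> total=1
Click 2 (4,4) count=2: revealed 1 new [(4,4)] -> total=2
Click 3 (5,2) count=0: revealed 18 new [(3,0) (3,1) (3,2) (3,3) (4,0) (4,1) (4,2) (4,3) (5,0) (5,1) (5,2) (5,3) (5,4) (6,0) (6,1) (6,2) (6,3) (6,4)] -> total=20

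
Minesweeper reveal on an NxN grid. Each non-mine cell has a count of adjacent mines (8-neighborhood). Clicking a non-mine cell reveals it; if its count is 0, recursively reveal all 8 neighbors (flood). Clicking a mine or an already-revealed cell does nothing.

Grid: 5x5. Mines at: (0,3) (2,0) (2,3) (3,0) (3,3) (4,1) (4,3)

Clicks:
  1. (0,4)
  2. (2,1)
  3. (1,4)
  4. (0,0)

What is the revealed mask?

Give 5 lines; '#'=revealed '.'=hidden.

Answer: ###.#
###.#
.#...
.....
.....

Derivation:
Click 1 (0,4) count=1: revealed 1 new [(0,4)] -> total=1
Click 2 (2,1) count=2: revealed 1 new [(2,1)] -> total=2
Click 3 (1,4) count=2: revealed 1 new [(1,4)] -> total=3
Click 4 (0,0) count=0: revealed 6 new [(0,0) (0,1) (0,2) (1,0) (1,1) (1,2)] -> total=9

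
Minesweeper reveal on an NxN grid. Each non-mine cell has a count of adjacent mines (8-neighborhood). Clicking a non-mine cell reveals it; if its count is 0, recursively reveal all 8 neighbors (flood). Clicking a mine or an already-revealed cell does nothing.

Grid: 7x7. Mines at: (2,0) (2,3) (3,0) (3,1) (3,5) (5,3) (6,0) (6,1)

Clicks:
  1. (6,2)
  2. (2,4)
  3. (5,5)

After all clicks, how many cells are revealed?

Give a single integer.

Answer: 11

Derivation:
Click 1 (6,2) count=2: revealed 1 new [(6,2)] -> total=1
Click 2 (2,4) count=2: revealed 1 new [(2,4)] -> total=2
Click 3 (5,5) count=0: revealed 9 new [(4,4) (4,5) (4,6) (5,4) (5,5) (5,6) (6,4) (6,5) (6,6)] -> total=11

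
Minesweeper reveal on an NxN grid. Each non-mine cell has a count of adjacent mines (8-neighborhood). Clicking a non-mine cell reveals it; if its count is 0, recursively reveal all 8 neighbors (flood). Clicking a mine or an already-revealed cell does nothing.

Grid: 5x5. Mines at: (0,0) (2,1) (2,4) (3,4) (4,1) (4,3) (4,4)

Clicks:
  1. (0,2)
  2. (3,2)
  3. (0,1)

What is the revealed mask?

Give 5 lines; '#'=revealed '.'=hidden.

Answer: .####
.####
.....
..#..
.....

Derivation:
Click 1 (0,2) count=0: revealed 8 new [(0,1) (0,2) (0,3) (0,4) (1,1) (1,2) (1,3) (1,4)] -> total=8
Click 2 (3,2) count=3: revealed 1 new [(3,2)] -> total=9
Click 3 (0,1) count=1: revealed 0 new [(none)] -> total=9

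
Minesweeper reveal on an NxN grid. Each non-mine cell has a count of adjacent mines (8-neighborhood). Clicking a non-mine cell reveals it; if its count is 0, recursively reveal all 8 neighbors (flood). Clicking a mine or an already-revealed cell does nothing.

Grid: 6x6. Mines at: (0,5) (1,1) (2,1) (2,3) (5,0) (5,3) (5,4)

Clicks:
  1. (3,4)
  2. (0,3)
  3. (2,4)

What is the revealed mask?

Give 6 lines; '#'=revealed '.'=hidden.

Answer: ..###.
..###.
....#.
....#.
......
......

Derivation:
Click 1 (3,4) count=1: revealed 1 new [(3,4)] -> total=1
Click 2 (0,3) count=0: revealed 6 new [(0,2) (0,3) (0,4) (1,2) (1,3) (1,4)] -> total=7
Click 3 (2,4) count=1: revealed 1 new [(2,4)] -> total=8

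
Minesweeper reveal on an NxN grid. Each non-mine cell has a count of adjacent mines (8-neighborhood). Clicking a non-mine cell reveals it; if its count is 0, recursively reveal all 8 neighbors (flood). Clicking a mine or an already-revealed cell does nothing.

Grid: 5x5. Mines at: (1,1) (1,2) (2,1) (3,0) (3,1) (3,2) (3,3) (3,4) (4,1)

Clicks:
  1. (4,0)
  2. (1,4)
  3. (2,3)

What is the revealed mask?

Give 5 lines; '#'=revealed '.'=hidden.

Click 1 (4,0) count=3: revealed 1 new [(4,0)] -> total=1
Click 2 (1,4) count=0: revealed 6 new [(0,3) (0,4) (1,3) (1,4) (2,3) (2,4)] -> total=7
Click 3 (2,3) count=4: revealed 0 new [(none)] -> total=7

Answer: ...##
...##
...##
.....
#....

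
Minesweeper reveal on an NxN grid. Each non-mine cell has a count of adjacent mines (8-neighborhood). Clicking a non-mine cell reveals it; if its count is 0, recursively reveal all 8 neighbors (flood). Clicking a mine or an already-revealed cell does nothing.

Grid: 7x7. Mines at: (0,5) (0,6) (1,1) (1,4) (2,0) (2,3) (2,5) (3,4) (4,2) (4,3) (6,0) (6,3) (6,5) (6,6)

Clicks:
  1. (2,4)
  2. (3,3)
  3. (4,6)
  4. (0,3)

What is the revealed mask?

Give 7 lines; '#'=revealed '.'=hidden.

Click 1 (2,4) count=4: revealed 1 new [(2,4)] -> total=1
Click 2 (3,3) count=4: revealed 1 new [(3,3)] -> total=2
Click 3 (4,6) count=0: revealed 6 new [(3,5) (3,6) (4,5) (4,6) (5,5) (5,6)] -> total=8
Click 4 (0,3) count=1: revealed 1 new [(0,3)] -> total=9

Answer: ...#...
.......
....#..
...#.##
.....##
.....##
.......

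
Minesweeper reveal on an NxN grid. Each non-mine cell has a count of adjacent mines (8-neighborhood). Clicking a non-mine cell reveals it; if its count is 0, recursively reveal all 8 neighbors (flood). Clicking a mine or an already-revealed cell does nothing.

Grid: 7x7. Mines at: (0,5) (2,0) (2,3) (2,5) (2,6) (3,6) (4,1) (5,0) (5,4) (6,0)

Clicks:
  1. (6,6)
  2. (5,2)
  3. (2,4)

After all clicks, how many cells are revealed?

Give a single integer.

Answer: 8

Derivation:
Click 1 (6,6) count=0: revealed 6 new [(4,5) (4,6) (5,5) (5,6) (6,5) (6,6)] -> total=6
Click 2 (5,2) count=1: revealed 1 new [(5,2)] -> total=7
Click 3 (2,4) count=2: revealed 1 new [(2,4)] -> total=8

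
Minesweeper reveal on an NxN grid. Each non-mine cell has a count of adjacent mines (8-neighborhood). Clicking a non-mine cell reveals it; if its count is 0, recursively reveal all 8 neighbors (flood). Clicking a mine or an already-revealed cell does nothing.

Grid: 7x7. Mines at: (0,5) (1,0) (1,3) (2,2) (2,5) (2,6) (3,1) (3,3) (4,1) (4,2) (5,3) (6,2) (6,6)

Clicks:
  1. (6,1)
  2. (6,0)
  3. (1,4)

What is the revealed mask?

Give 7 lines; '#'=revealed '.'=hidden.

Click 1 (6,1) count=1: revealed 1 new [(6,1)] -> total=1
Click 2 (6,0) count=0: revealed 3 new [(5,0) (5,1) (6,0)] -> total=4
Click 3 (1,4) count=3: revealed 1 new [(1,4)] -> total=5

Answer: .......
....#..
.......
.......
.......
##.....
##.....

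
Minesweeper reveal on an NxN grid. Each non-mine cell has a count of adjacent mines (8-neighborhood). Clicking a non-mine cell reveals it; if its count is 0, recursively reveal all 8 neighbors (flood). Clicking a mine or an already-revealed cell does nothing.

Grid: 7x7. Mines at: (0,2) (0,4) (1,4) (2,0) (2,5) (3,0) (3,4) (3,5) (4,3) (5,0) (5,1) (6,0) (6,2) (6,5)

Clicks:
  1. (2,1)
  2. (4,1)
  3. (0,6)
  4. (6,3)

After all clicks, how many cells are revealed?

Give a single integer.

Click 1 (2,1) count=2: revealed 1 new [(2,1)] -> total=1
Click 2 (4,1) count=3: revealed 1 new [(4,1)] -> total=2
Click 3 (0,6) count=0: revealed 4 new [(0,5) (0,6) (1,5) (1,6)] -> total=6
Click 4 (6,3) count=1: revealed 1 new [(6,3)] -> total=7

Answer: 7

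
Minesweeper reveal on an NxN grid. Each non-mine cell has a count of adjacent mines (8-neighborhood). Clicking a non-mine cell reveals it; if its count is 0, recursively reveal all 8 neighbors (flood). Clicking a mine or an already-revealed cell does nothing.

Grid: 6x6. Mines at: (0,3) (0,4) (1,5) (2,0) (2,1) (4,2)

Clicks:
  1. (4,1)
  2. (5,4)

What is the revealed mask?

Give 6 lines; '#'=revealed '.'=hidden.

Click 1 (4,1) count=1: revealed 1 new [(4,1)] -> total=1
Click 2 (5,4) count=0: revealed 17 new [(1,2) (1,3) (1,4) (2,2) (2,3) (2,4) (2,5) (3,2) (3,3) (3,4) (3,5) (4,3) (4,4) (4,5) (5,3) (5,4) (5,5)] -> total=18

Answer: ......
..###.
..####
..####
.#.###
...###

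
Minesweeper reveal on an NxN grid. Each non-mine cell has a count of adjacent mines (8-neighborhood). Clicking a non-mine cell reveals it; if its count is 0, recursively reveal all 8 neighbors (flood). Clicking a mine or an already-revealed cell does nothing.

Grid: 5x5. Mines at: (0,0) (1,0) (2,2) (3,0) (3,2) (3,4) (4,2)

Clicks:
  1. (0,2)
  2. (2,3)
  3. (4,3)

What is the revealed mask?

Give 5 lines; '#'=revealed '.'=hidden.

Click 1 (0,2) count=0: revealed 10 new [(0,1) (0,2) (0,3) (0,4) (1,1) (1,2) (1,3) (1,4) (2,3) (2,4)] -> total=10
Click 2 (2,3) count=3: revealed 0 new [(none)] -> total=10
Click 3 (4,3) count=3: revealed 1 new [(4,3)] -> total=11

Answer: .####
.####
...##
.....
...#.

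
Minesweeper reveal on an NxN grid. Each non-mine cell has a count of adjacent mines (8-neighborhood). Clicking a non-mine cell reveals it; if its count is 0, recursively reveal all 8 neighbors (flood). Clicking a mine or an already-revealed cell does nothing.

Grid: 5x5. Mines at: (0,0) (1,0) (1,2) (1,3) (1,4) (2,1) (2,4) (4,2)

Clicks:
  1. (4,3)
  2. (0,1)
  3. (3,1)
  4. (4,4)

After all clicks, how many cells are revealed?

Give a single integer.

Click 1 (4,3) count=1: revealed 1 new [(4,3)] -> total=1
Click 2 (0,1) count=3: revealed 1 new [(0,1)] -> total=2
Click 3 (3,1) count=2: revealed 1 new [(3,1)] -> total=3
Click 4 (4,4) count=0: revealed 3 new [(3,3) (3,4) (4,4)] -> total=6

Answer: 6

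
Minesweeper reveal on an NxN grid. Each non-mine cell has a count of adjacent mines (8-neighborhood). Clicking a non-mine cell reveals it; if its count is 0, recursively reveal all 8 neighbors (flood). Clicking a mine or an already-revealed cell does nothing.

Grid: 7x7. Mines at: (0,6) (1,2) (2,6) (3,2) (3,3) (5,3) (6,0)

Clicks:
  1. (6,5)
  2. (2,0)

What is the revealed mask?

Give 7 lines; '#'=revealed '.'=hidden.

Click 1 (6,5) count=0: revealed 12 new [(3,4) (3,5) (3,6) (4,4) (4,5) (4,6) (5,4) (5,5) (5,6) (6,4) (6,5) (6,6)] -> total=12
Click 2 (2,0) count=0: revealed 12 new [(0,0) (0,1) (1,0) (1,1) (2,0) (2,1) (3,0) (3,1) (4,0) (4,1) (5,0) (5,1)] -> total=24

Answer: ##.....
##.....
##.....
##..###
##..###
##..###
....###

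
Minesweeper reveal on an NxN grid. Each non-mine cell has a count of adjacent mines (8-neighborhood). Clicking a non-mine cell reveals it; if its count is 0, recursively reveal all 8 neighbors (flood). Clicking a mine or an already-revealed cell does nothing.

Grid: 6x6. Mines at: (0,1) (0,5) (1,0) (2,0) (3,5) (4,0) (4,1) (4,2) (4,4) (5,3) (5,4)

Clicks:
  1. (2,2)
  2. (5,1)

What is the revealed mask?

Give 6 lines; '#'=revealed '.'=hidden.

Click 1 (2,2) count=0: revealed 15 new [(0,2) (0,3) (0,4) (1,1) (1,2) (1,3) (1,4) (2,1) (2,2) (2,3) (2,4) (3,1) (3,2) (3,3) (3,4)] -> total=15
Click 2 (5,1) count=3: revealed 1 new [(5,1)] -> total=16

Answer: ..###.
.####.
.####.
.####.
......
.#....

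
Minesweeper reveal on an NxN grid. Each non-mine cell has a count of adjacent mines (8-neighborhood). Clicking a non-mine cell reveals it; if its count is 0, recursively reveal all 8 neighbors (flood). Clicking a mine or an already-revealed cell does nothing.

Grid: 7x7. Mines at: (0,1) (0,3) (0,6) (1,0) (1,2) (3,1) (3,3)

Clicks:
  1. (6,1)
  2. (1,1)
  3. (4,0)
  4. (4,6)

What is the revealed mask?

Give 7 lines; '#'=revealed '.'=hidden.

Answer: .......
.#..###
....###
....###
#######
#######
#######

Derivation:
Click 1 (6,1) count=0: revealed 30 new [(1,4) (1,5) (1,6) (2,4) (2,5) (2,6) (3,4) (3,5) (3,6) (4,0) (4,1) (4,2) (4,3) (4,4) (4,5) (4,6) (5,0) (5,1) (5,2) (5,3) (5,4) (5,5) (5,6) (6,0) (6,1) (6,2) (6,3) (6,4) (6,5) (6,6)] -> total=30
Click 2 (1,1) count=3: revealed 1 new [(1,1)] -> total=31
Click 3 (4,0) count=1: revealed 0 new [(none)] -> total=31
Click 4 (4,6) count=0: revealed 0 new [(none)] -> total=31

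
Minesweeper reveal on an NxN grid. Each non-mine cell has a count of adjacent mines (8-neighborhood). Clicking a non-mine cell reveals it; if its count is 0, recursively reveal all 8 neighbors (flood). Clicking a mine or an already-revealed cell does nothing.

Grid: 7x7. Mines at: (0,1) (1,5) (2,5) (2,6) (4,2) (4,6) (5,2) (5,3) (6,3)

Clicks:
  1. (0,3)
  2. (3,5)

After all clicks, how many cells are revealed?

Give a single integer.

Answer: 25

Derivation:
Click 1 (0,3) count=0: revealed 24 new [(0,2) (0,3) (0,4) (1,0) (1,1) (1,2) (1,3) (1,4) (2,0) (2,1) (2,2) (2,3) (2,4) (3,0) (3,1) (3,2) (3,3) (3,4) (4,0) (4,1) (5,0) (5,1) (6,0) (6,1)] -> total=24
Click 2 (3,5) count=3: revealed 1 new [(3,5)] -> total=25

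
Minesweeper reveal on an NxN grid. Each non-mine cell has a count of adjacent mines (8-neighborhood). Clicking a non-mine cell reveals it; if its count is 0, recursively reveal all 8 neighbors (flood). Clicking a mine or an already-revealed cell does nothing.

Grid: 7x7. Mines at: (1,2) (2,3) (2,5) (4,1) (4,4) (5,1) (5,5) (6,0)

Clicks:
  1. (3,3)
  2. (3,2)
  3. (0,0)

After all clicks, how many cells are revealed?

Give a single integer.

Answer: 10

Derivation:
Click 1 (3,3) count=2: revealed 1 new [(3,3)] -> total=1
Click 2 (3,2) count=2: revealed 1 new [(3,2)] -> total=2
Click 3 (0,0) count=0: revealed 8 new [(0,0) (0,1) (1,0) (1,1) (2,0) (2,1) (3,0) (3,1)] -> total=10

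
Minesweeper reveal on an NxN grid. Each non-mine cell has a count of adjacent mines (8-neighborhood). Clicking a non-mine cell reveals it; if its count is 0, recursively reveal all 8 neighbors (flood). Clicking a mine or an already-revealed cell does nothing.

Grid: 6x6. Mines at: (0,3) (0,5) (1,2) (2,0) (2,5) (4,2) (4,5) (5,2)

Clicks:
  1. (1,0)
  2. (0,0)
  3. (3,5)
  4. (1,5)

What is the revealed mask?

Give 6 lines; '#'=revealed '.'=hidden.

Answer: ##....
##...#
......
.....#
......
......

Derivation:
Click 1 (1,0) count=1: revealed 1 new [(1,0)] -> total=1
Click 2 (0,0) count=0: revealed 3 new [(0,0) (0,1) (1,1)] -> total=4
Click 3 (3,5) count=2: revealed 1 new [(3,5)] -> total=5
Click 4 (1,5) count=2: revealed 1 new [(1,5)] -> total=6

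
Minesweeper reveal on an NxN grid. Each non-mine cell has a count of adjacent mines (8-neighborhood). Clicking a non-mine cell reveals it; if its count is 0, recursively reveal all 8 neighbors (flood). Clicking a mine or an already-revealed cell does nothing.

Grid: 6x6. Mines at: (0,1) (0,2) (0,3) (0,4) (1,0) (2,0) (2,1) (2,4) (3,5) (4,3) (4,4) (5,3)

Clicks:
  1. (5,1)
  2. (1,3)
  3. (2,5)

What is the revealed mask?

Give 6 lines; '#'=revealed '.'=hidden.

Click 1 (5,1) count=0: revealed 9 new [(3,0) (3,1) (3,2) (4,0) (4,1) (4,2) (5,0) (5,1) (5,2)] -> total=9
Click 2 (1,3) count=4: revealed 1 new [(1,3)] -> total=10
Click 3 (2,5) count=2: revealed 1 new [(2,5)] -> total=11

Answer: ......
...#..
.....#
###...
###...
###...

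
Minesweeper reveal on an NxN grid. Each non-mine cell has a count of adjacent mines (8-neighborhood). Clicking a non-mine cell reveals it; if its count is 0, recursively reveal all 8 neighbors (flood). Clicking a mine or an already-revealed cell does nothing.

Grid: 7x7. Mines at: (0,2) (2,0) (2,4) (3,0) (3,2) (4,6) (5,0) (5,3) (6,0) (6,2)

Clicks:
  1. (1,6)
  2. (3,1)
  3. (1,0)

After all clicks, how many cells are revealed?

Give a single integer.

Click 1 (1,6) count=0: revealed 12 new [(0,3) (0,4) (0,5) (0,6) (1,3) (1,4) (1,5) (1,6) (2,5) (2,6) (3,5) (3,6)] -> total=12
Click 2 (3,1) count=3: revealed 1 new [(3,1)] -> total=13
Click 3 (1,0) count=1: revealed 1 new [(1,0)] -> total=14

Answer: 14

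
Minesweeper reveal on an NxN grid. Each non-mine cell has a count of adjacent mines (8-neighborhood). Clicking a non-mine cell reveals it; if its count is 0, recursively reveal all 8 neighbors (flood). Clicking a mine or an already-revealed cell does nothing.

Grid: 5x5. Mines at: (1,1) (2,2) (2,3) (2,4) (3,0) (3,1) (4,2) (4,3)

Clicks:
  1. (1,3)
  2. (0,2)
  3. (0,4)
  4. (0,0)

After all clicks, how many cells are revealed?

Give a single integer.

Answer: 7

Derivation:
Click 1 (1,3) count=3: revealed 1 new [(1,3)] -> total=1
Click 2 (0,2) count=1: revealed 1 new [(0,2)] -> total=2
Click 3 (0,4) count=0: revealed 4 new [(0,3) (0,4) (1,2) (1,4)] -> total=6
Click 4 (0,0) count=1: revealed 1 new [(0,0)] -> total=7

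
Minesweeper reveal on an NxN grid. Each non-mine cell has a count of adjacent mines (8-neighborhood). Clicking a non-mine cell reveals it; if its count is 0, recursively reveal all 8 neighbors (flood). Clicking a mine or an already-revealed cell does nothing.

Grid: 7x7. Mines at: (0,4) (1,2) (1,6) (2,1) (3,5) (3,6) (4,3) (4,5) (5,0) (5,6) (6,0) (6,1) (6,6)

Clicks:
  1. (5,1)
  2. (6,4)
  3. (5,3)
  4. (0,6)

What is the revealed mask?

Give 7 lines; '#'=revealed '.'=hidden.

Click 1 (5,1) count=3: revealed 1 new [(5,1)] -> total=1
Click 2 (6,4) count=0: revealed 8 new [(5,2) (5,3) (5,4) (5,5) (6,2) (6,3) (6,4) (6,5)] -> total=9
Click 3 (5,3) count=1: revealed 0 new [(none)] -> total=9
Click 4 (0,6) count=1: revealed 1 new [(0,6)] -> total=10

Answer: ......#
.......
.......
.......
.......
.#####.
..####.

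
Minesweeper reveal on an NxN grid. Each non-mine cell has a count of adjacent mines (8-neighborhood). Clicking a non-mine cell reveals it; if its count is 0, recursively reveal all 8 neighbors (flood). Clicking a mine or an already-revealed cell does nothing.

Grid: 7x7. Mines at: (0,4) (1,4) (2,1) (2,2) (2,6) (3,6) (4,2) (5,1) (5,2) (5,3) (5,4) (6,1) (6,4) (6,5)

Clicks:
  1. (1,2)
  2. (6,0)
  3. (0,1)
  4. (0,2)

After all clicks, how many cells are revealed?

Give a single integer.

Click 1 (1,2) count=2: revealed 1 new [(1,2)] -> total=1
Click 2 (6,0) count=2: revealed 1 new [(6,0)] -> total=2
Click 3 (0,1) count=0: revealed 7 new [(0,0) (0,1) (0,2) (0,3) (1,0) (1,1) (1,3)] -> total=9
Click 4 (0,2) count=0: revealed 0 new [(none)] -> total=9

Answer: 9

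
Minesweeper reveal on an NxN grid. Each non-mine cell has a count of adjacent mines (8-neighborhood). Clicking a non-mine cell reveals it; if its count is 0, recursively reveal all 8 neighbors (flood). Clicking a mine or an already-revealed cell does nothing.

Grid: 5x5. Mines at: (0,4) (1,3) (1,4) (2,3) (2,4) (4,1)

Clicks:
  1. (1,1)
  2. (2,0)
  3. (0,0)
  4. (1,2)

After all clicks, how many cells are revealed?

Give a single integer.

Answer: 12

Derivation:
Click 1 (1,1) count=0: revealed 12 new [(0,0) (0,1) (0,2) (1,0) (1,1) (1,2) (2,0) (2,1) (2,2) (3,0) (3,1) (3,2)] -> total=12
Click 2 (2,0) count=0: revealed 0 new [(none)] -> total=12
Click 3 (0,0) count=0: revealed 0 new [(none)] -> total=12
Click 4 (1,2) count=2: revealed 0 new [(none)] -> total=12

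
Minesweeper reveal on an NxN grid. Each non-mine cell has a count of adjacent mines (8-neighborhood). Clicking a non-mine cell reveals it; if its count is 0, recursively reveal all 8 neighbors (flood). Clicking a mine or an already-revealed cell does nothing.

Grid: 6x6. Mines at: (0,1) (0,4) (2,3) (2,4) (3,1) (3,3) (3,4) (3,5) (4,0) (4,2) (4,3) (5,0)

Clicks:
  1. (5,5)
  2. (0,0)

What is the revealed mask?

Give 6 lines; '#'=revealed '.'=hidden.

Click 1 (5,5) count=0: revealed 4 new [(4,4) (4,5) (5,4) (5,5)] -> total=4
Click 2 (0,0) count=1: revealed 1 new [(0,0)] -> total=5

Answer: #.....
......
......
......
....##
....##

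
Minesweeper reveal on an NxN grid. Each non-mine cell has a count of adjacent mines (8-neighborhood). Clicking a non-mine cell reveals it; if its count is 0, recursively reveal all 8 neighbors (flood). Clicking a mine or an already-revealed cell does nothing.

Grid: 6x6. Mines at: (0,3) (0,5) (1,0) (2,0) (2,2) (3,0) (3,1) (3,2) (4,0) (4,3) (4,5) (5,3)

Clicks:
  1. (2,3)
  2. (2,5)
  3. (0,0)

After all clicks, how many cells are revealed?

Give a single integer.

Answer: 10

Derivation:
Click 1 (2,3) count=2: revealed 1 new [(2,3)] -> total=1
Click 2 (2,5) count=0: revealed 8 new [(1,3) (1,4) (1,5) (2,4) (2,5) (3,3) (3,4) (3,5)] -> total=9
Click 3 (0,0) count=1: revealed 1 new [(0,0)] -> total=10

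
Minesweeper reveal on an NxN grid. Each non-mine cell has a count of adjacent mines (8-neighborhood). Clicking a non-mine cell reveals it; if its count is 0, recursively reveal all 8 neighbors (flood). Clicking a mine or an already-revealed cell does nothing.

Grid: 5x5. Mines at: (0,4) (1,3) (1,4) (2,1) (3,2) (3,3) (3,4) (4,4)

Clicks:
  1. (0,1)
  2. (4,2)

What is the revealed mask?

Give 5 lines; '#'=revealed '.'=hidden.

Click 1 (0,1) count=0: revealed 6 new [(0,0) (0,1) (0,2) (1,0) (1,1) (1,2)] -> total=6
Click 2 (4,2) count=2: revealed 1 new [(4,2)] -> total=7

Answer: ###..
###..
.....
.....
..#..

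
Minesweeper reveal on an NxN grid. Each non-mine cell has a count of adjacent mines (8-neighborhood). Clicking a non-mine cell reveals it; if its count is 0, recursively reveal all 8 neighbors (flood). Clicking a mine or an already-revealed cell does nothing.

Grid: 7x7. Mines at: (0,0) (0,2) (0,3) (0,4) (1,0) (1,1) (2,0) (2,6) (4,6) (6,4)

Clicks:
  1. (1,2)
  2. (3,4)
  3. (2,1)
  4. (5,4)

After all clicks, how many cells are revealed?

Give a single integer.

Answer: 31

Derivation:
Click 1 (1,2) count=3: revealed 1 new [(1,2)] -> total=1
Click 2 (3,4) count=0: revealed 30 new [(1,3) (1,4) (1,5) (2,1) (2,2) (2,3) (2,4) (2,5) (3,0) (3,1) (3,2) (3,3) (3,4) (3,5) (4,0) (4,1) (4,2) (4,3) (4,4) (4,5) (5,0) (5,1) (5,2) (5,3) (5,4) (5,5) (6,0) (6,1) (6,2) (6,3)] -> total=31
Click 3 (2,1) count=3: revealed 0 new [(none)] -> total=31
Click 4 (5,4) count=1: revealed 0 new [(none)] -> total=31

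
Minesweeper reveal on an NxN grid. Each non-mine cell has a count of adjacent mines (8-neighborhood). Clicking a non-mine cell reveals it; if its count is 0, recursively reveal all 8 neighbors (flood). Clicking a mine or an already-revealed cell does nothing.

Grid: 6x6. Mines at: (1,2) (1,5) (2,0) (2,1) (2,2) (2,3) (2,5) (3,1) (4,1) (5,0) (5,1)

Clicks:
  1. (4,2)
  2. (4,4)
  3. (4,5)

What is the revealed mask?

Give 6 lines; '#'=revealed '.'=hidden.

Answer: ......
......
......
..####
..####
..####

Derivation:
Click 1 (4,2) count=3: revealed 1 new [(4,2)] -> total=1
Click 2 (4,4) count=0: revealed 11 new [(3,2) (3,3) (3,4) (3,5) (4,3) (4,4) (4,5) (5,2) (5,3) (5,4) (5,5)] -> total=12
Click 3 (4,5) count=0: revealed 0 new [(none)] -> total=12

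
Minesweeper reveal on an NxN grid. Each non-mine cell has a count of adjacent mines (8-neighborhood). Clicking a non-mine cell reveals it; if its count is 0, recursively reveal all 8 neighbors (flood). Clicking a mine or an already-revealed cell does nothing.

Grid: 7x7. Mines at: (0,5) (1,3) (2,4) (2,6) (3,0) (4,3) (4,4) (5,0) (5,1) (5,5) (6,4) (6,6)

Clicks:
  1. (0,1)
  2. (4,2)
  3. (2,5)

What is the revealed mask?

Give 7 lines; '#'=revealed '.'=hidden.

Click 1 (0,1) count=0: revealed 9 new [(0,0) (0,1) (0,2) (1,0) (1,1) (1,2) (2,0) (2,1) (2,2)] -> total=9
Click 2 (4,2) count=2: revealed 1 new [(4,2)] -> total=10
Click 3 (2,5) count=2: revealed 1 new [(2,5)] -> total=11

Answer: ###....
###....
###..#.
.......
..#....
.......
.......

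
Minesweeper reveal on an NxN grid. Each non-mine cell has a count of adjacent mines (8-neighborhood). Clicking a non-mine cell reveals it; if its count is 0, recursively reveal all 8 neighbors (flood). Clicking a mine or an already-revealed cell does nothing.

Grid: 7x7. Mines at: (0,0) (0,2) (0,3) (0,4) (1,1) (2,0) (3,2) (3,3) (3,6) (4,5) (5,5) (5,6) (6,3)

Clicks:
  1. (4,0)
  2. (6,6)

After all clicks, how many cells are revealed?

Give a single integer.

Answer: 12

Derivation:
Click 1 (4,0) count=0: revealed 11 new [(3,0) (3,1) (4,0) (4,1) (4,2) (5,0) (5,1) (5,2) (6,0) (6,1) (6,2)] -> total=11
Click 2 (6,6) count=2: revealed 1 new [(6,6)] -> total=12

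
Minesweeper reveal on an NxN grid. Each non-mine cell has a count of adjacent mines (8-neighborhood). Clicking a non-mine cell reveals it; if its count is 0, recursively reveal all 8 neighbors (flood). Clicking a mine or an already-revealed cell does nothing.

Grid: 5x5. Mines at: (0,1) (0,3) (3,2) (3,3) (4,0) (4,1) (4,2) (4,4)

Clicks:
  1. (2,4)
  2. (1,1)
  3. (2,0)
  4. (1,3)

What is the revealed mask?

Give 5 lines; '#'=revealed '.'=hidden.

Answer: .....
##.#.
##..#
##...
.....

Derivation:
Click 1 (2,4) count=1: revealed 1 new [(2,4)] -> total=1
Click 2 (1,1) count=1: revealed 1 new [(1,1)] -> total=2
Click 3 (2,0) count=0: revealed 5 new [(1,0) (2,0) (2,1) (3,0) (3,1)] -> total=7
Click 4 (1,3) count=1: revealed 1 new [(1,3)] -> total=8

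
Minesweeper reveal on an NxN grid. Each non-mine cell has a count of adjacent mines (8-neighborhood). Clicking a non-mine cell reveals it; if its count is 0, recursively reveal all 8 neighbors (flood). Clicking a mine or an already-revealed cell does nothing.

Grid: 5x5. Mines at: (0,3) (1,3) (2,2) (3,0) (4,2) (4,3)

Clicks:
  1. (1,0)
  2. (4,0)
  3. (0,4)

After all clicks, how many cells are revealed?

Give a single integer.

Answer: 10

Derivation:
Click 1 (1,0) count=0: revealed 8 new [(0,0) (0,1) (0,2) (1,0) (1,1) (1,2) (2,0) (2,1)] -> total=8
Click 2 (4,0) count=1: revealed 1 new [(4,0)] -> total=9
Click 3 (0,4) count=2: revealed 1 new [(0,4)] -> total=10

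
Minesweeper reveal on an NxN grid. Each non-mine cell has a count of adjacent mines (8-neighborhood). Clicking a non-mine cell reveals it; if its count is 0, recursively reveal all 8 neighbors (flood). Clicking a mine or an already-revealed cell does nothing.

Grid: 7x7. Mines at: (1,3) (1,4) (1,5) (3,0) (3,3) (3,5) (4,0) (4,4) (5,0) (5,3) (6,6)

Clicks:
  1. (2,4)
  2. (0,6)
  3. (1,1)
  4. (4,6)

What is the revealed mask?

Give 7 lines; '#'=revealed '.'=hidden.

Click 1 (2,4) count=5: revealed 1 new [(2,4)] -> total=1
Click 2 (0,6) count=1: revealed 1 new [(0,6)] -> total=2
Click 3 (1,1) count=0: revealed 9 new [(0,0) (0,1) (0,2) (1,0) (1,1) (1,2) (2,0) (2,1) (2,2)] -> total=11
Click 4 (4,6) count=1: revealed 1 new [(4,6)] -> total=12

Answer: ###...#
###....
###.#..
.......
......#
.......
.......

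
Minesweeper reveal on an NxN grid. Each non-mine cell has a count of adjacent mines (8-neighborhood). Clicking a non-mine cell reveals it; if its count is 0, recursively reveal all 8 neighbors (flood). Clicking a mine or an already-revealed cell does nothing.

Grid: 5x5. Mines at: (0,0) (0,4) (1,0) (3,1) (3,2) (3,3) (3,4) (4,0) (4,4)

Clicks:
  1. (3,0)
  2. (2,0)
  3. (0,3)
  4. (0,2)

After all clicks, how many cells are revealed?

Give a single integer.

Click 1 (3,0) count=2: revealed 1 new [(3,0)] -> total=1
Click 2 (2,0) count=2: revealed 1 new [(2,0)] -> total=2
Click 3 (0,3) count=1: revealed 1 new [(0,3)] -> total=3
Click 4 (0,2) count=0: revealed 8 new [(0,1) (0,2) (1,1) (1,2) (1,3) (2,1) (2,2) (2,3)] -> total=11

Answer: 11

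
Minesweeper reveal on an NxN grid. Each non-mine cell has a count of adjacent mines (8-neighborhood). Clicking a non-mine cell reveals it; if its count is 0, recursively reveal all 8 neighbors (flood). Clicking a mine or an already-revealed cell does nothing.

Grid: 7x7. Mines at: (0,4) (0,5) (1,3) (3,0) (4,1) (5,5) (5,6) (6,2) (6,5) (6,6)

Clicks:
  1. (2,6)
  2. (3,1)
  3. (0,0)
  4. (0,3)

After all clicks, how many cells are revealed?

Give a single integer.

Click 1 (2,6) count=0: revealed 21 new [(1,4) (1,5) (1,6) (2,2) (2,3) (2,4) (2,5) (2,6) (3,2) (3,3) (3,4) (3,5) (3,6) (4,2) (4,3) (4,4) (4,5) (4,6) (5,2) (5,3) (5,4)] -> total=21
Click 2 (3,1) count=2: revealed 1 new [(3,1)] -> total=22
Click 3 (0,0) count=0: revealed 8 new [(0,0) (0,1) (0,2) (1,0) (1,1) (1,2) (2,0) (2,1)] -> total=30
Click 4 (0,3) count=2: revealed 1 new [(0,3)] -> total=31

Answer: 31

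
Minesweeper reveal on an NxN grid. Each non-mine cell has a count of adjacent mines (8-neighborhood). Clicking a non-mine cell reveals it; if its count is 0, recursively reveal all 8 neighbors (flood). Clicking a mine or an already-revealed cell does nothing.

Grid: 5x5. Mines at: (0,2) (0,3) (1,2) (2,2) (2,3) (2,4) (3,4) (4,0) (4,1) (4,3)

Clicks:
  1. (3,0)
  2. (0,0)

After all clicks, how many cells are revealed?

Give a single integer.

Answer: 8

Derivation:
Click 1 (3,0) count=2: revealed 1 new [(3,0)] -> total=1
Click 2 (0,0) count=0: revealed 7 new [(0,0) (0,1) (1,0) (1,1) (2,0) (2,1) (3,1)] -> total=8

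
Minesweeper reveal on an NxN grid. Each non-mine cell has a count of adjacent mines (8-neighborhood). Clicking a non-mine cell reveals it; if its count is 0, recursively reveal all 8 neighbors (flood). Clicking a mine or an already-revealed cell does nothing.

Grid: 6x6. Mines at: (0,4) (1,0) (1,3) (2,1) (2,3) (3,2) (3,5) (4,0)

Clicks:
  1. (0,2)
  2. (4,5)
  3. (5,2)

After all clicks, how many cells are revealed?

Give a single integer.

Answer: 11

Derivation:
Click 1 (0,2) count=1: revealed 1 new [(0,2)] -> total=1
Click 2 (4,5) count=1: revealed 1 new [(4,5)] -> total=2
Click 3 (5,2) count=0: revealed 9 new [(4,1) (4,2) (4,3) (4,4) (5,1) (5,2) (5,3) (5,4) (5,5)] -> total=11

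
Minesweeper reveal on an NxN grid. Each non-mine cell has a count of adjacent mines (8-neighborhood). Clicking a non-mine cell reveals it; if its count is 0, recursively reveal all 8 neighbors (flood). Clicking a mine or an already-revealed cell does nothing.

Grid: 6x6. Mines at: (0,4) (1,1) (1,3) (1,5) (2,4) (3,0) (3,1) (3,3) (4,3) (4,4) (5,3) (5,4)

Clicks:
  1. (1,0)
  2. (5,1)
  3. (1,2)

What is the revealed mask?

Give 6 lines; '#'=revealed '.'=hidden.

Answer: ......
#.#...
......
......
###...
###...

Derivation:
Click 1 (1,0) count=1: revealed 1 new [(1,0)] -> total=1
Click 2 (5,1) count=0: revealed 6 new [(4,0) (4,1) (4,2) (5,0) (5,1) (5,2)] -> total=7
Click 3 (1,2) count=2: revealed 1 new [(1,2)] -> total=8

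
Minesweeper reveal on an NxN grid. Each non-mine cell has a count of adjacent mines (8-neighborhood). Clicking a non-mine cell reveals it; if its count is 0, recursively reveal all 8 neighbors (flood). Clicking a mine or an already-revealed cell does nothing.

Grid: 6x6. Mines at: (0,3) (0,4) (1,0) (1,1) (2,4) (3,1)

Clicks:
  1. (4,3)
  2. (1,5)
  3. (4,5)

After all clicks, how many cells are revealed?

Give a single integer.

Click 1 (4,3) count=0: revealed 16 new [(3,2) (3,3) (3,4) (3,5) (4,0) (4,1) (4,2) (4,3) (4,4) (4,5) (5,0) (5,1) (5,2) (5,3) (5,4) (5,5)] -> total=16
Click 2 (1,5) count=2: revealed 1 new [(1,5)] -> total=17
Click 3 (4,5) count=0: revealed 0 new [(none)] -> total=17

Answer: 17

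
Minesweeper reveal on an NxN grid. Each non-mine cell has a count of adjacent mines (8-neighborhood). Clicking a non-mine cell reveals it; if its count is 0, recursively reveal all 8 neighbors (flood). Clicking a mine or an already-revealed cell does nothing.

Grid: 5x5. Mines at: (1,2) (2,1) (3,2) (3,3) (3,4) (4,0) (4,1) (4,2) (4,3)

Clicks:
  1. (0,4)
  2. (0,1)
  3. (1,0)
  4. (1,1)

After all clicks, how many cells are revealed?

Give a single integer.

Click 1 (0,4) count=0: revealed 6 new [(0,3) (0,4) (1,3) (1,4) (2,3) (2,4)] -> total=6
Click 2 (0,1) count=1: revealed 1 new [(0,1)] -> total=7
Click 3 (1,0) count=1: revealed 1 new [(1,0)] -> total=8
Click 4 (1,1) count=2: revealed 1 new [(1,1)] -> total=9

Answer: 9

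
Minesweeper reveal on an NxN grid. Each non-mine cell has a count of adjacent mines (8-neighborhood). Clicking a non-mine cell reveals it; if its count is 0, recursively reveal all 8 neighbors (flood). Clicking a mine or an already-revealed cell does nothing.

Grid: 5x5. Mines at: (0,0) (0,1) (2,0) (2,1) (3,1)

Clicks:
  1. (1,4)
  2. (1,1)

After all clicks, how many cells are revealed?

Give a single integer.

Answer: 16

Derivation:
Click 1 (1,4) count=0: revealed 15 new [(0,2) (0,3) (0,4) (1,2) (1,3) (1,4) (2,2) (2,3) (2,4) (3,2) (3,3) (3,4) (4,2) (4,3) (4,4)] -> total=15
Click 2 (1,1) count=4: revealed 1 new [(1,1)] -> total=16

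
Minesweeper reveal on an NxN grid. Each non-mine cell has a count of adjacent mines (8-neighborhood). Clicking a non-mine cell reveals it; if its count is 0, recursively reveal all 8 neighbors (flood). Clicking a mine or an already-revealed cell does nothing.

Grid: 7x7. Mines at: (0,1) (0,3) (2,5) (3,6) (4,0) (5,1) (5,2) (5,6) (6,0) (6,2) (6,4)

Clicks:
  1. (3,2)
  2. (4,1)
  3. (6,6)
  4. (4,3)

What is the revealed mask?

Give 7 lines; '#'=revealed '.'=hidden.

Click 1 (3,2) count=0: revealed 24 new [(1,0) (1,1) (1,2) (1,3) (1,4) (2,0) (2,1) (2,2) (2,3) (2,4) (3,0) (3,1) (3,2) (3,3) (3,4) (3,5) (4,1) (4,2) (4,3) (4,4) (4,5) (5,3) (5,4) (5,5)] -> total=24
Click 2 (4,1) count=3: revealed 0 new [(none)] -> total=24
Click 3 (6,6) count=1: revealed 1 new [(6,6)] -> total=25
Click 4 (4,3) count=1: revealed 0 new [(none)] -> total=25

Answer: .......
#####..
#####..
######.
.#####.
...###.
......#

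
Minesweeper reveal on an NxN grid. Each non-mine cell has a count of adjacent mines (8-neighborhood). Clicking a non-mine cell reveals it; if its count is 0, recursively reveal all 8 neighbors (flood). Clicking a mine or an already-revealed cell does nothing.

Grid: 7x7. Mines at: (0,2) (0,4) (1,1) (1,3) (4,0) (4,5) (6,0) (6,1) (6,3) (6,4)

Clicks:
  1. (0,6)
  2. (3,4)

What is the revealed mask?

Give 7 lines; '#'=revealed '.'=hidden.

Answer: .....##
....###
....###
....###
.......
.......
.......

Derivation:
Click 1 (0,6) count=0: revealed 11 new [(0,5) (0,6) (1,4) (1,5) (1,6) (2,4) (2,5) (2,6) (3,4) (3,5) (3,6)] -> total=11
Click 2 (3,4) count=1: revealed 0 new [(none)] -> total=11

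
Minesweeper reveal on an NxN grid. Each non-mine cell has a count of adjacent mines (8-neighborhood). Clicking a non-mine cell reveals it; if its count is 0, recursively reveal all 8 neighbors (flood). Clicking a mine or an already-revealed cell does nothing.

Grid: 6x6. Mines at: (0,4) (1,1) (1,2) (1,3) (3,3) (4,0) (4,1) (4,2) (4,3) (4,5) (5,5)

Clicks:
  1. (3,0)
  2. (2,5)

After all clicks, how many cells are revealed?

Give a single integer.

Answer: 7

Derivation:
Click 1 (3,0) count=2: revealed 1 new [(3,0)] -> total=1
Click 2 (2,5) count=0: revealed 6 new [(1,4) (1,5) (2,4) (2,5) (3,4) (3,5)] -> total=7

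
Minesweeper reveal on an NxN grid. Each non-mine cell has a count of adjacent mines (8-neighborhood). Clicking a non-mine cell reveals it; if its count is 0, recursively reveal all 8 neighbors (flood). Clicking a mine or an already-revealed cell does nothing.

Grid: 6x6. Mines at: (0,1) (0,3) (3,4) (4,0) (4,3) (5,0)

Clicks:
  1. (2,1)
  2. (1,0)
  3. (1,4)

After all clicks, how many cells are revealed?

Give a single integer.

Answer: 13

Derivation:
Click 1 (2,1) count=0: revealed 12 new [(1,0) (1,1) (1,2) (1,3) (2,0) (2,1) (2,2) (2,3) (3,0) (3,1) (3,2) (3,3)] -> total=12
Click 2 (1,0) count=1: revealed 0 new [(none)] -> total=12
Click 3 (1,4) count=1: revealed 1 new [(1,4)] -> total=13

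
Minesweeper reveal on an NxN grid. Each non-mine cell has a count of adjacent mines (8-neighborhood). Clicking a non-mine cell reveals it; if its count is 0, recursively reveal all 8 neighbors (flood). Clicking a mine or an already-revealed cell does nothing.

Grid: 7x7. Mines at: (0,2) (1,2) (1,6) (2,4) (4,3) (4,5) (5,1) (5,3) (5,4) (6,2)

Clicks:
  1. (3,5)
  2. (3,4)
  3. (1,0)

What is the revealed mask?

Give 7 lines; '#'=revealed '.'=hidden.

Answer: ##.....
##.....
###....
###.##.
###....
.......
.......

Derivation:
Click 1 (3,5) count=2: revealed 1 new [(3,5)] -> total=1
Click 2 (3,4) count=3: revealed 1 new [(3,4)] -> total=2
Click 3 (1,0) count=0: revealed 13 new [(0,0) (0,1) (1,0) (1,1) (2,0) (2,1) (2,2) (3,0) (3,1) (3,2) (4,0) (4,1) (4,2)] -> total=15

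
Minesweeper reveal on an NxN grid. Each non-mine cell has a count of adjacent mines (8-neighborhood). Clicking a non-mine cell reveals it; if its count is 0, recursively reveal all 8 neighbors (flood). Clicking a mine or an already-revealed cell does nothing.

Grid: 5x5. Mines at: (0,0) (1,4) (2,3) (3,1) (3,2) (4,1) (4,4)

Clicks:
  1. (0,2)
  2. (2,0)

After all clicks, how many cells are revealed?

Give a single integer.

Answer: 7

Derivation:
Click 1 (0,2) count=0: revealed 6 new [(0,1) (0,2) (0,3) (1,1) (1,2) (1,3)] -> total=6
Click 2 (2,0) count=1: revealed 1 new [(2,0)] -> total=7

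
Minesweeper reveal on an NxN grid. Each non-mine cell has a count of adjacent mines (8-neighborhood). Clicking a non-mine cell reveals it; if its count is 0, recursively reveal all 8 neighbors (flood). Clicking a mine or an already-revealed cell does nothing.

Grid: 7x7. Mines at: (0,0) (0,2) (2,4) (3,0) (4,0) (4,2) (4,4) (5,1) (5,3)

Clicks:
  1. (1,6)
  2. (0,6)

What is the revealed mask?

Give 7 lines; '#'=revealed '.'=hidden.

Click 1 (1,6) count=0: revealed 20 new [(0,3) (0,4) (0,5) (0,6) (1,3) (1,4) (1,5) (1,6) (2,5) (2,6) (3,5) (3,6) (4,5) (4,6) (5,4) (5,5) (5,6) (6,4) (6,5) (6,6)] -> total=20
Click 2 (0,6) count=0: revealed 0 new [(none)] -> total=20

Answer: ...####
...####
.....##
.....##
.....##
....###
....###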